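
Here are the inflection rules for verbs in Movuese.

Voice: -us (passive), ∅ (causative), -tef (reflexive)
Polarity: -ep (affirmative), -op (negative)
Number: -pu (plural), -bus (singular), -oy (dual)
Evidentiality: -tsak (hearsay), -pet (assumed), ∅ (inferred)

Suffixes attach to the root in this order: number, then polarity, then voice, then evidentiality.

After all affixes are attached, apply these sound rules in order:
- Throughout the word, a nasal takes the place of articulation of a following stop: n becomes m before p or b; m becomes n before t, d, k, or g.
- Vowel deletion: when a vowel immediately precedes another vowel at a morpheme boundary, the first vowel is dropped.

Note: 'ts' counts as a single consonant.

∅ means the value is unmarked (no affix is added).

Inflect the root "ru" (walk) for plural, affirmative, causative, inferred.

rupep

Attach number plural -pu → rupu.
Attach polarity affirmative -ep → rupuep.
voice = causative: zero marking, form stays rupuep.
evidentiality = inferred: zero marking, form stays rupuep.
Nasal assimilation: no change.
Apply vowel deletion: rupuep → rupep.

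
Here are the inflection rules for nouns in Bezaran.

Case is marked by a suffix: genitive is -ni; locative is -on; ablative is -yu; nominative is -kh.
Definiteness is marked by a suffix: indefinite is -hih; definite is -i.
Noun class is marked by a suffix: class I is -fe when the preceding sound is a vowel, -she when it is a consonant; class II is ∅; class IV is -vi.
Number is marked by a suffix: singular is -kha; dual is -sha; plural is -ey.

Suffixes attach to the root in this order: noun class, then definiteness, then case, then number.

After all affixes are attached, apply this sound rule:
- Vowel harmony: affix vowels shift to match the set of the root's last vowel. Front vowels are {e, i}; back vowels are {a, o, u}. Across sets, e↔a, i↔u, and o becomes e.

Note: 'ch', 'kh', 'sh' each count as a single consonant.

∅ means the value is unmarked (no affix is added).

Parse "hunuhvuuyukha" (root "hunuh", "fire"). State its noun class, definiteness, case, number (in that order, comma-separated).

Segment: hunuh-vi-i-yu-kha.
noun class: -vi → class IV.
definiteness: -i → definite.
case: -yu → ablative.
number: -kha → singular.

class IV, definite, ablative, singular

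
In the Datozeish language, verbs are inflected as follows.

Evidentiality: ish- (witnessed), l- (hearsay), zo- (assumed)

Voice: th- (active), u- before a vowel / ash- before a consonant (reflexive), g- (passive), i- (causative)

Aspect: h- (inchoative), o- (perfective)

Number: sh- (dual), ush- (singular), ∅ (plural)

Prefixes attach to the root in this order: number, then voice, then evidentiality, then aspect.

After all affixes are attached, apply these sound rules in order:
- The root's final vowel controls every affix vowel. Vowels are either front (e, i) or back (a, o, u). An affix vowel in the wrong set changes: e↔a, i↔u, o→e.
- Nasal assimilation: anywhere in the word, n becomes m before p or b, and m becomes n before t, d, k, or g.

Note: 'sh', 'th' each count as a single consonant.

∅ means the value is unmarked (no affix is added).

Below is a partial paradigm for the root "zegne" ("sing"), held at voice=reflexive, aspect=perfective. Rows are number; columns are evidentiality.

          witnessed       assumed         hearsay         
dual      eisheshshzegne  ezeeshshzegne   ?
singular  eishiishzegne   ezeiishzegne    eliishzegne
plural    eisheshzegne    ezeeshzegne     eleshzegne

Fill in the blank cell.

eleshshzegne

Attach number dual sh- → shzegne.
Attach voice reflexive ash- (before consonant 'sh') → ashshzegne.
Attach evidentiality hearsay l- → lashshzegne.
Attach aspect perfective o- → olashshzegne.
Apply vowel harmony: olashshzegne → eleshshzegne.
Nasal assimilation: no change.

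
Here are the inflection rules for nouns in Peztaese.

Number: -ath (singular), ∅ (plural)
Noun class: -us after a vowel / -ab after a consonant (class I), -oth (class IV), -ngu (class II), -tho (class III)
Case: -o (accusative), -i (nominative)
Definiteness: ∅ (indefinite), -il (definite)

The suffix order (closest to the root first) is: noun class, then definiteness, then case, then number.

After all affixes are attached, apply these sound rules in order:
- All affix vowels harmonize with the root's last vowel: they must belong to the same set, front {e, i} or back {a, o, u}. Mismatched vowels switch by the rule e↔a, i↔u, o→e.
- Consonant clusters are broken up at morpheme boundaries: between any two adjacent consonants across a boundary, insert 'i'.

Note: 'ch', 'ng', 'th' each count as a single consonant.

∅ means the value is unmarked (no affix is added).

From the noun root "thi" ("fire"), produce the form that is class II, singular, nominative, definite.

Attach noun class class II -ngu → thingu.
Attach definiteness definite -il → thinguil.
Attach case nominative -i → thinguili.
Attach number singular -ath → thinguiliath.
Apply vowel harmony: thinguiliath → thingiilieth.
Epenthesis: no change.

thingiilieth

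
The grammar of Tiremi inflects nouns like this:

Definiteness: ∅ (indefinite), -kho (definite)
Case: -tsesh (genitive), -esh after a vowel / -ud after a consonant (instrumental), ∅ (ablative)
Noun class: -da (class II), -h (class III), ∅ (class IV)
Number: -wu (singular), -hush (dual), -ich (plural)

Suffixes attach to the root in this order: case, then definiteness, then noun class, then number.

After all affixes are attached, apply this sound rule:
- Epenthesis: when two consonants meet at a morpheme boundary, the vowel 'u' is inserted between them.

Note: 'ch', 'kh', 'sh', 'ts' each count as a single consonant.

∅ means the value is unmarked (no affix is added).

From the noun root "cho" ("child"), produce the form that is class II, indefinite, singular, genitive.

Attach case genitive -tsesh → chotsesh.
definiteness = indefinite: zero marking, form stays chotsesh.
Attach noun class class II -da → chotseshda.
Attach number singular -wu → chotseshdawu.
Apply epenthesis: chotseshdawu → chotseshudawu.

chotseshudawu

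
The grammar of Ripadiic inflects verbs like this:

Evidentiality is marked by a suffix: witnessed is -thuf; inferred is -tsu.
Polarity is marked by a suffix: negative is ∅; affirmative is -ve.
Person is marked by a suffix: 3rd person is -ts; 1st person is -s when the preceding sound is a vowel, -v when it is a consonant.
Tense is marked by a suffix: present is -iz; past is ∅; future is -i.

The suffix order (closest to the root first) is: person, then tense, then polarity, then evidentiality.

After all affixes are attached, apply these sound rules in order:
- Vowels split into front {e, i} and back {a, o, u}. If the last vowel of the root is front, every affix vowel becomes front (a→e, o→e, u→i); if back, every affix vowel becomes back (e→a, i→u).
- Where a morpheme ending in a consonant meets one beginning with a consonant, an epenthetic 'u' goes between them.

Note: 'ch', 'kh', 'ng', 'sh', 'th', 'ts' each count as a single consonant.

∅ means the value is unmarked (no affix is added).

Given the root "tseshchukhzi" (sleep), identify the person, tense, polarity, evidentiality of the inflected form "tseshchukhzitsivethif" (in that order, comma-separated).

Segment: tseshchukhzi-ts-i-ve-thuf.
person: -ts → 3rd person.
tense: -i → future.
polarity: -ve → affirmative.
evidentiality: -thuf → witnessed.

3rd person, future, affirmative, witnessed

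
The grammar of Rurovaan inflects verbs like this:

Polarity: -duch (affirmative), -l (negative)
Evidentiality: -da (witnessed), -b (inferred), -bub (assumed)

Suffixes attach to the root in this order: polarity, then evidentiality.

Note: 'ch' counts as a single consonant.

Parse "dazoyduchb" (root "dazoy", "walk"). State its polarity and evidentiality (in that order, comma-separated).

affirmative, inferred

Segment: dazoy-duch-b.
polarity: -duch → affirmative.
evidentiality: -b → inferred.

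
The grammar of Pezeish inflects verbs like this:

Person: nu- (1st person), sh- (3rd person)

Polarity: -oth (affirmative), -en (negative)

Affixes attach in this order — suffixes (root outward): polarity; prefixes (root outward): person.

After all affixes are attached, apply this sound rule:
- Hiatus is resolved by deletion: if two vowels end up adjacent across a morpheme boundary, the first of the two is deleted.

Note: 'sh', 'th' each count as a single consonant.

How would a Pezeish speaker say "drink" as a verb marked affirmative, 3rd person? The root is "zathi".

shzathoth

Attach polarity affirmative -oth → zathioth.
Attach person 3rd person sh- → shzathioth.
Apply vowel deletion: shzathioth → shzathoth.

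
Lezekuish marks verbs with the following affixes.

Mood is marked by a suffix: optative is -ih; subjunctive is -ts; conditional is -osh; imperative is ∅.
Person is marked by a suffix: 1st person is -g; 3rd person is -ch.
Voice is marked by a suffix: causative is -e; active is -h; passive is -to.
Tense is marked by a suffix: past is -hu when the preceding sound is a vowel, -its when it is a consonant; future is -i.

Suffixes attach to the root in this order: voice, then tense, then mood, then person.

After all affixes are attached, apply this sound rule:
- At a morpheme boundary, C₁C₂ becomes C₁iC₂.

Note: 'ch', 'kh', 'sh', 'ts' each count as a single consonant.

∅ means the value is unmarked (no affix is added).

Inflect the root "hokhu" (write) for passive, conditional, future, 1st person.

hokhutoioshig

Attach voice passive -to → hokhuto.
Attach tense future -i → hokhutoi.
Attach mood conditional -osh → hokhutoiosh.
Attach person 1st person -g → hokhutoioshg.
Apply epenthesis: hokhutoioshg → hokhutoioshig.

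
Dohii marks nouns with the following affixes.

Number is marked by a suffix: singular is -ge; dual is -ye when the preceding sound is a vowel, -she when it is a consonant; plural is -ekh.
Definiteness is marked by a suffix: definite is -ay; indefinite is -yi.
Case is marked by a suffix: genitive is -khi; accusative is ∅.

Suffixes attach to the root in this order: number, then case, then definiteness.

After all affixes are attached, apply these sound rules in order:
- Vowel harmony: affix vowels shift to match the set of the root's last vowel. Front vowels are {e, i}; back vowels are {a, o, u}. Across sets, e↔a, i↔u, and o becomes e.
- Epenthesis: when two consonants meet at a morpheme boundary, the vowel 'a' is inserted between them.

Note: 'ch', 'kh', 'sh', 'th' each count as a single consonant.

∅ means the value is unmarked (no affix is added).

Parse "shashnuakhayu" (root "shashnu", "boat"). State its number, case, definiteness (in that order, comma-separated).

Segment: shashnu-ekh-yi.
number: -ekh → plural.
case: ∅ → accusative.
definiteness: -yi → indefinite.

plural, accusative, indefinite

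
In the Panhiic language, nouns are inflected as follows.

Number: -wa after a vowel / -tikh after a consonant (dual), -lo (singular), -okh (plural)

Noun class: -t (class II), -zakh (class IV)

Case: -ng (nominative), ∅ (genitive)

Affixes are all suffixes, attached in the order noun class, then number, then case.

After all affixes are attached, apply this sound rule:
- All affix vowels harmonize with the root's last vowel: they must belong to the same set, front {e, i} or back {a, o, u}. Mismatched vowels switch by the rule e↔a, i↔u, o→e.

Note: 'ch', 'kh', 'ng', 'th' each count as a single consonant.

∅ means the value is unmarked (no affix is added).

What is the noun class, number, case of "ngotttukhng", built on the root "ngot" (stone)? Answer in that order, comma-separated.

class II, dual, nominative

Segment: ngot-t-tikh-ng.
noun class: -t → class II.
number: -wa/tikh → dual.
case: -ng → nominative.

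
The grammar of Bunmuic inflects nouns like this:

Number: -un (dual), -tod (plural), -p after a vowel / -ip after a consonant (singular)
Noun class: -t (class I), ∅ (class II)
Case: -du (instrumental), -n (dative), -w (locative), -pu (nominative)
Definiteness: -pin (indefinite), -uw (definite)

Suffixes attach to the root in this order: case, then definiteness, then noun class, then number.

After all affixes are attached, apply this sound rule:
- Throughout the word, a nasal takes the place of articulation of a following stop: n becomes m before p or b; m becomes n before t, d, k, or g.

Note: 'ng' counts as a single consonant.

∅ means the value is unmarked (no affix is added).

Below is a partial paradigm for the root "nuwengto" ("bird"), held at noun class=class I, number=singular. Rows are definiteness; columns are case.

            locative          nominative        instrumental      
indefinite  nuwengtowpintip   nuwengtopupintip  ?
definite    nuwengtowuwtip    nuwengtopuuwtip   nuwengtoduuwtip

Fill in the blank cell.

Attach case instrumental -du → nuwengtodu.
Attach definiteness indefinite -pin → nuwengtodupin.
Attach noun class class I -t → nuwengtodupint.
Attach number singular -ip (after consonant 't') → nuwengtodupintip.
Nasal assimilation: no change.

nuwengtodupintip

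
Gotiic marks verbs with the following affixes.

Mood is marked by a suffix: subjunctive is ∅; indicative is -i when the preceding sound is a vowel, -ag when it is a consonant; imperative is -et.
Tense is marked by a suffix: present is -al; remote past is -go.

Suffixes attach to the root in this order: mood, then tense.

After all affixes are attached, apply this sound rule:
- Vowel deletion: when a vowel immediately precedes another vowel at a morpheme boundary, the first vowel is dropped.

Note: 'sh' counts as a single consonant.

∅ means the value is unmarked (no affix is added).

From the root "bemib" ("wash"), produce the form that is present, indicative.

Attach mood indicative -ag (after consonant 'b') → bemibag.
Attach tense present -al → bemibagal.
Vowel deletion: no change.

bemibagal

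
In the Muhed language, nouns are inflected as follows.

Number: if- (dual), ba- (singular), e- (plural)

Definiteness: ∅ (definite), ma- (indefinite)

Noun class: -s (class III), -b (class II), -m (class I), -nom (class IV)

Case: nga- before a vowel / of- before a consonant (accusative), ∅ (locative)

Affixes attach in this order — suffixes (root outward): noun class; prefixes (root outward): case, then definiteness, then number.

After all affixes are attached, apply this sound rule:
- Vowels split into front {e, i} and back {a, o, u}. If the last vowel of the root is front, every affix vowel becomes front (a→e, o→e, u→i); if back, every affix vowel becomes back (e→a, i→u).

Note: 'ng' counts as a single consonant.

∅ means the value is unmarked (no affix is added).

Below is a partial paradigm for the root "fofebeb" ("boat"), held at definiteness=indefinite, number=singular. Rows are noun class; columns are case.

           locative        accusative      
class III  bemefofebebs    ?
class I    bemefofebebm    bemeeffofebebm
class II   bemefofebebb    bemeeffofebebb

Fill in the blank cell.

Attach case accusative of- (before consonant 'f') → offofebeb.
Attach noun class class III -s → offofebebs.
Attach definiteness indefinite ma- → maoffofebebs.
Attach number singular ba- → bamaoffofebebs.
Apply vowel harmony: bamaoffofebebs → bemeeffofebebs.

bemeeffofebebs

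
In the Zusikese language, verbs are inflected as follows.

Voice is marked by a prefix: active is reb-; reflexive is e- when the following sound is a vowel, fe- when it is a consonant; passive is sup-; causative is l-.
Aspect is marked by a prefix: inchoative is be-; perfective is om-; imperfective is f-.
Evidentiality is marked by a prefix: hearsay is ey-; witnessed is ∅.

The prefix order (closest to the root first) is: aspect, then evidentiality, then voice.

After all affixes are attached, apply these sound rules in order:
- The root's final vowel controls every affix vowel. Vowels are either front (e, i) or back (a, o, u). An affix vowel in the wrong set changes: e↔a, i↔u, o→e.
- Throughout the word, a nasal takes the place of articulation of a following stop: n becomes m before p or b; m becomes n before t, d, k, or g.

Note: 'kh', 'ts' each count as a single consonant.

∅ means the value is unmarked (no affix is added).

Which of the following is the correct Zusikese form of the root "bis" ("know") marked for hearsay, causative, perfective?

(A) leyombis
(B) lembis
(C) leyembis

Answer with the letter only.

C

Attach aspect perfective om- → ombis.
Attach evidentiality hearsay ey- → eyombis.
Attach voice causative l- → leyombis.
Apply vowel harmony: leyombis → leyembis.
Nasal assimilation: no change.
So the correct form is leyembis, option (C).
(A) leyombis is wrong: it fails to apply the sound rule(s).
(B) lembis is wrong: it uses witnessed instead of hearsay for evidentiality.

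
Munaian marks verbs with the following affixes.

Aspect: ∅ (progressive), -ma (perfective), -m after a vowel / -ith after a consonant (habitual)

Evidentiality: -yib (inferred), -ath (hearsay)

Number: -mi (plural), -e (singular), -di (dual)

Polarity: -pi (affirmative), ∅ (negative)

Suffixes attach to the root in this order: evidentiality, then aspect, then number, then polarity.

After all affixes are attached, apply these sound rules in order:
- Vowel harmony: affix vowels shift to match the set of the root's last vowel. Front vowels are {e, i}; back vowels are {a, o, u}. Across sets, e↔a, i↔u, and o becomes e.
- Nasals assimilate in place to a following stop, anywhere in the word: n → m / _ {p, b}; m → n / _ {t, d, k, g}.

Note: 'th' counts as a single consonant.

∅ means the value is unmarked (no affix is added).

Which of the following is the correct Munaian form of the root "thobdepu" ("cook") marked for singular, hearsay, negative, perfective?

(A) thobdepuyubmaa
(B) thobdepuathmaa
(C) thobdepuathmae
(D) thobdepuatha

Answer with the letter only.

B

Attach evidentiality hearsay -ath → thobdepuath.
Attach aspect perfective -ma → thobdepuathma.
Attach number singular -e → thobdepuathmae.
polarity = negative: zero marking, form stays thobdepuathmae.
Apply vowel harmony: thobdepuathmae → thobdepuathmaa.
Nasal assimilation: no change.
So the correct form is thobdepuathmaa, option (B).
(D) thobdepuatha is wrong: it uses progressive instead of perfective for aspect.
(A) thobdepuyubmaa is wrong: it uses inferred instead of hearsay for evidentiality.
(C) thobdepuathmae is wrong: it fails to apply the sound rule(s).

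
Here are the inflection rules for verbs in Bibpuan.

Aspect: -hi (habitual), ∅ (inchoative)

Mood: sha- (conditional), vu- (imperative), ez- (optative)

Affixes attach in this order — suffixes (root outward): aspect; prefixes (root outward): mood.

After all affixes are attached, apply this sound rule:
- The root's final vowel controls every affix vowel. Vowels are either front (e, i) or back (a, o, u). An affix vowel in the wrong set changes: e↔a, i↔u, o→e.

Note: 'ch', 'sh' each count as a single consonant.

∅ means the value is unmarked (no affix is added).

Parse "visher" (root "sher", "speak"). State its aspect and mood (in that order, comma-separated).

inchoative, imperative

Segment: vu-sher.
aspect: ∅ → inchoative.
mood: vu- → imperative.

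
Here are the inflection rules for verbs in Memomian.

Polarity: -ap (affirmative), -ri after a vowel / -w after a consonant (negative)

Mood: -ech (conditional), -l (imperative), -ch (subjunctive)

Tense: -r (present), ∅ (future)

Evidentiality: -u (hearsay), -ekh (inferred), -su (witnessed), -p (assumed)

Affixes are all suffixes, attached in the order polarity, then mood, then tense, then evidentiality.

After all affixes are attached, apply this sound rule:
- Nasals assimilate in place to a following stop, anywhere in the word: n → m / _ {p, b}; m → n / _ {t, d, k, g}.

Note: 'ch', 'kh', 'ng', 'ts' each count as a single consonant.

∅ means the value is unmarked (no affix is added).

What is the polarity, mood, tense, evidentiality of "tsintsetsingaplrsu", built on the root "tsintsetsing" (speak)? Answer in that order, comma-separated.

Segment: tsintsetsing-ap-l-r-su.
polarity: -ap → affirmative.
mood: -l → imperative.
tense: -r → present.
evidentiality: -su → witnessed.

affirmative, imperative, present, witnessed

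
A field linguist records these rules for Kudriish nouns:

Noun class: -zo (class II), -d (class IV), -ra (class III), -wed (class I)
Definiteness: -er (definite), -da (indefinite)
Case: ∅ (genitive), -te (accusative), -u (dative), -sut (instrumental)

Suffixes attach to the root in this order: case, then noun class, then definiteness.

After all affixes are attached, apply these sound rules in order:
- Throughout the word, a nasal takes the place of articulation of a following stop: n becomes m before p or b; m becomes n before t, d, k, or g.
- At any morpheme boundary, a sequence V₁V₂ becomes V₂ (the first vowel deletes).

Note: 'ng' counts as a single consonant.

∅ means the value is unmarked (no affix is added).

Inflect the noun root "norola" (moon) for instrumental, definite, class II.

norolasutzer

Attach case instrumental -sut → norolasut.
Attach noun class class II -zo → norolasutzo.
Attach definiteness definite -er → norolasutzoer.
Nasal assimilation: no change.
Apply vowel deletion: norolasutzoer → norolasutzer.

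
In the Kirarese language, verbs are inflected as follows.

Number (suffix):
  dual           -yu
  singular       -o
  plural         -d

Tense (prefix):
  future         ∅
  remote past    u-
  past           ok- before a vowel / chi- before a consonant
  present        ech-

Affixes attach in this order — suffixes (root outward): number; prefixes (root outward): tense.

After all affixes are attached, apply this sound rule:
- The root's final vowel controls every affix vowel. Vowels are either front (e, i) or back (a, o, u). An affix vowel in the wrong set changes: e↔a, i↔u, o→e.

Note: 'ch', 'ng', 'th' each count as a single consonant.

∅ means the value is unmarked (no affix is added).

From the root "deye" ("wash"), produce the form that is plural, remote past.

Attach number plural -d → deyed.
Attach tense remote past u- → udeyed.
Apply vowel harmony: udeyed → ideyed.

ideyed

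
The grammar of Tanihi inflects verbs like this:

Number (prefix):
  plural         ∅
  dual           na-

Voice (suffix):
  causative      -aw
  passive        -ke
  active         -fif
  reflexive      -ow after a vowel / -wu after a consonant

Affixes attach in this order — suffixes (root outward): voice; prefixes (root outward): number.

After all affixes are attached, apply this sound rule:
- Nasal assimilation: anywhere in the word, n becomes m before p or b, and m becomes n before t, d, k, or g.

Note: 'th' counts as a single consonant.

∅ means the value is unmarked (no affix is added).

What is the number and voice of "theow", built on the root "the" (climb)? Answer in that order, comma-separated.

plural, reflexive

Segment: the-ow.
number: ∅ → plural.
voice: -ow/wu → reflexive.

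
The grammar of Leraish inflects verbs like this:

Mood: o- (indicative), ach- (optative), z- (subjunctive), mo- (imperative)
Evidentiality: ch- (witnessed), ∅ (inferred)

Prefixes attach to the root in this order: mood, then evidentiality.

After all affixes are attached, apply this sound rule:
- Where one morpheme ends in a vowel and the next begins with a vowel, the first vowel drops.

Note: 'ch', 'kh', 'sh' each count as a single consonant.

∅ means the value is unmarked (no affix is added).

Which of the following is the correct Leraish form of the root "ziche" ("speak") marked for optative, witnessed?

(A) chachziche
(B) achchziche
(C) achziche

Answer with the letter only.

Attach mood optative ach- → achziche.
Attach evidentiality witnessed ch- → chachziche.
Vowel deletion: no change.
So the correct form is chachziche, option (A).
(B) achchziche is wrong: it has the affixes in the wrong order.
(C) achziche is wrong: it uses inferred instead of witnessed for evidentiality.

A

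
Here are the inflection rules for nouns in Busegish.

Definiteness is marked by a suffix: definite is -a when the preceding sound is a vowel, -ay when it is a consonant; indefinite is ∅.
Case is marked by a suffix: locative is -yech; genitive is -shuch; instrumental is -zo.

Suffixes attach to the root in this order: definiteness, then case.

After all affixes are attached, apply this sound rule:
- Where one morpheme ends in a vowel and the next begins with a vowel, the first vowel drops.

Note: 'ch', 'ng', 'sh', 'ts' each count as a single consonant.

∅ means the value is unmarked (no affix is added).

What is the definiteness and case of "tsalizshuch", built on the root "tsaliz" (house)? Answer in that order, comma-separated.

indefinite, genitive

Segment: tsaliz-shuch.
definiteness: ∅ → indefinite.
case: -shuch → genitive.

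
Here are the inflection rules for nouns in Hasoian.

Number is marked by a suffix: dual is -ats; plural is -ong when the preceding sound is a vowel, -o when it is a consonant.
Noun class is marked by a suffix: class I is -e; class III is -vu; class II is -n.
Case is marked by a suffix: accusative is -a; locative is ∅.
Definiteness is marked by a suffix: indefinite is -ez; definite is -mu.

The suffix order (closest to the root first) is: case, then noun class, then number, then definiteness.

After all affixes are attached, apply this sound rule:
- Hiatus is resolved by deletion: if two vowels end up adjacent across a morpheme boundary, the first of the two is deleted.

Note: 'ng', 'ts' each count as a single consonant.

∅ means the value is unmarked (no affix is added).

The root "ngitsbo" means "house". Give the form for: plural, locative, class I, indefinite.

case = locative: zero marking, form stays ngitsbo.
Attach noun class class I -e → ngitsboe.
Attach number plural -ong (after vowel 'e') → ngitsboeong.
Attach definiteness indefinite -ez → ngitsboeongez.
Apply vowel deletion: ngitsboeongez → ngitsbongez.

ngitsbongez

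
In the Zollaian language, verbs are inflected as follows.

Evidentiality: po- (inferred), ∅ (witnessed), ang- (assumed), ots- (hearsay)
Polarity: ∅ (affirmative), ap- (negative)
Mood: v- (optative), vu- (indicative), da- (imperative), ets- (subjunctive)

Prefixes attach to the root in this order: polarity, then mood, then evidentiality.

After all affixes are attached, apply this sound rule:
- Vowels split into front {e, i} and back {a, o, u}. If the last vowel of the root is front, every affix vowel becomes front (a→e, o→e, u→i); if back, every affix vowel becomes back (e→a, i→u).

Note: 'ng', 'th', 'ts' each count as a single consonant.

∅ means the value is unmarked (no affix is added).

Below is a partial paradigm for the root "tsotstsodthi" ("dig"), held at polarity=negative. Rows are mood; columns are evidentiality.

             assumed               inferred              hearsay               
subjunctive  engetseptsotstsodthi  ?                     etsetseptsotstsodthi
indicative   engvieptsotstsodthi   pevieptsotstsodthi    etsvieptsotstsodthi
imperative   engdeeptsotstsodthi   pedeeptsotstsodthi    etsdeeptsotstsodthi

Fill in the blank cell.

peetseptsotstsodthi

Attach polarity negative ap- → aptsotstsodthi.
Attach mood subjunctive ets- → etsaptsotstsodthi.
Attach evidentiality inferred po- → poetsaptsotstsodthi.
Apply vowel harmony: poetsaptsotstsodthi → peetseptsotstsodthi.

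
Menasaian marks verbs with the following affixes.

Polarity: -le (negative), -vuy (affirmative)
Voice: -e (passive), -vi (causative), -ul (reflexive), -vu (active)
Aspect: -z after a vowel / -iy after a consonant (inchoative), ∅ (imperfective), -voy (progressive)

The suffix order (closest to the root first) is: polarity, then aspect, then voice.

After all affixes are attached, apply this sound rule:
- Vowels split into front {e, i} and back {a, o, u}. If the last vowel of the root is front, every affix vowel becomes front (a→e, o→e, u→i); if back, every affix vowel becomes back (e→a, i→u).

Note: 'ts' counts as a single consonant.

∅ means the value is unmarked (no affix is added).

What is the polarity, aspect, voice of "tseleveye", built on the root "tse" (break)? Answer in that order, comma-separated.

negative, progressive, passive

Segment: tse-le-voy-e.
polarity: -le → negative.
aspect: -voy → progressive.
voice: -e → passive.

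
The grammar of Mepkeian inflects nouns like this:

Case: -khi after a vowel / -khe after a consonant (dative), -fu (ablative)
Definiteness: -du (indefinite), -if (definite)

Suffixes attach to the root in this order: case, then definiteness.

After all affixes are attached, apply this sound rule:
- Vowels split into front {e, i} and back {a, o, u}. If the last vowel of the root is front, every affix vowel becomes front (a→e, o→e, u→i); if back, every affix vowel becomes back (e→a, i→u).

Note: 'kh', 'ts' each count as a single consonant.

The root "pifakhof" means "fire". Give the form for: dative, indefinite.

pifakhofkhadu

Attach case dative -khe (after consonant 'f') → pifakhofkhe.
Attach definiteness indefinite -du → pifakhofkhedu.
Apply vowel harmony: pifakhofkhedu → pifakhofkhadu.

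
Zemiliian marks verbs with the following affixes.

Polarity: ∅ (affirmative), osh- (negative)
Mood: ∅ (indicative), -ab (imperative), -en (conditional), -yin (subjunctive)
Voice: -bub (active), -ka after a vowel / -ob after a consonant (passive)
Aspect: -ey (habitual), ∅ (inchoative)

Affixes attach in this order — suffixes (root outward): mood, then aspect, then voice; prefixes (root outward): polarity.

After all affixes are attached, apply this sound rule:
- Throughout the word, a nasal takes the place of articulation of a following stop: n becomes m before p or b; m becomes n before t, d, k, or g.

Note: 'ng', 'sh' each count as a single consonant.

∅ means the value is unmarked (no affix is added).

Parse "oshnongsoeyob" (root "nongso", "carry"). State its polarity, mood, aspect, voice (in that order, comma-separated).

Segment: osh-nongso-ey-ob.
polarity: osh- → negative.
mood: ∅ → indicative.
aspect: -ey → habitual.
voice: -ka/ob → passive.

negative, indicative, habitual, passive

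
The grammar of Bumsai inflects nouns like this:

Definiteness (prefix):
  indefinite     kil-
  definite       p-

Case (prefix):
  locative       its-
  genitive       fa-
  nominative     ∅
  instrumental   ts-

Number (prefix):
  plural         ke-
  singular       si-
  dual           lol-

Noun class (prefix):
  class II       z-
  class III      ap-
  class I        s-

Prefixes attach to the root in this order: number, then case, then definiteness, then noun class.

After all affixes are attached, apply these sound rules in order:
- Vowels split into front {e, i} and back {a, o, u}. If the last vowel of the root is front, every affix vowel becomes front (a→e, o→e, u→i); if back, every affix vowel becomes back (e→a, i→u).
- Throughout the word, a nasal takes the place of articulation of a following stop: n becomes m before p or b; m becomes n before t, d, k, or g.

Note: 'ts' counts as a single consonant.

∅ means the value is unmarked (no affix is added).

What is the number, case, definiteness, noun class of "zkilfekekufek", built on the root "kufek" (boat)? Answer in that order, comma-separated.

plural, genitive, indefinite, class II

Segment: z-kil-fa-ke-kufek.
number: ke- → plural.
case: fa- → genitive.
definiteness: kil- → indefinite.
noun class: z- → class II.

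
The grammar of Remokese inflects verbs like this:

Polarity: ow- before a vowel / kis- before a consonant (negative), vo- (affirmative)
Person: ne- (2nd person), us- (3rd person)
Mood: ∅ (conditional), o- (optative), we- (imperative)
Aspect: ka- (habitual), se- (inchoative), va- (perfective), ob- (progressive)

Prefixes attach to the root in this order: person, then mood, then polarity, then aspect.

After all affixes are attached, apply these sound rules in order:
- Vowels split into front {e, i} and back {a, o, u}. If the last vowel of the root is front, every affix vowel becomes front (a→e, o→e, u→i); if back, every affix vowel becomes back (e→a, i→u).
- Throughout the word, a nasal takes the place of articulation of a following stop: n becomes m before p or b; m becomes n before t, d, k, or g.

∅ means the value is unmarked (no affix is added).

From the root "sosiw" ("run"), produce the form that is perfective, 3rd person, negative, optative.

Attach person 3rd person us- → ussosiw.
Attach mood optative o- → oussosiw.
Attach polarity negative ow- (before vowel 'o') → owoussosiw.
Attach aspect perfective va- → vaowoussosiw.
Apply vowel harmony: vaowoussosiw → veeweissosiw.
Nasal assimilation: no change.

veeweissosiw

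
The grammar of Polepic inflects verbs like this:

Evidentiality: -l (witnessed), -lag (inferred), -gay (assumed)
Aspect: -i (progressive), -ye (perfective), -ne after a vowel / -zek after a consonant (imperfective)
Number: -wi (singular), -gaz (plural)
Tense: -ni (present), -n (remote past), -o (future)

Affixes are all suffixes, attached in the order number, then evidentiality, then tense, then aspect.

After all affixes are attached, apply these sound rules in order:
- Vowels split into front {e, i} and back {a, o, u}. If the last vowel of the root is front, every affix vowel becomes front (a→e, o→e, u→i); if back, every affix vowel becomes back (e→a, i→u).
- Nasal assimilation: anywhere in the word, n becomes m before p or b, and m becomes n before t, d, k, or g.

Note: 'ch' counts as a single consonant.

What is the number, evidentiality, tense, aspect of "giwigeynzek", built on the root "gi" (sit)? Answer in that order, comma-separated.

Segment: gi-wi-gay-n-zek.
number: -wi → singular.
evidentiality: -gay → assumed.
tense: -n → remote past.
aspect: -ne/zek → imperfective.

singular, assumed, remote past, imperfective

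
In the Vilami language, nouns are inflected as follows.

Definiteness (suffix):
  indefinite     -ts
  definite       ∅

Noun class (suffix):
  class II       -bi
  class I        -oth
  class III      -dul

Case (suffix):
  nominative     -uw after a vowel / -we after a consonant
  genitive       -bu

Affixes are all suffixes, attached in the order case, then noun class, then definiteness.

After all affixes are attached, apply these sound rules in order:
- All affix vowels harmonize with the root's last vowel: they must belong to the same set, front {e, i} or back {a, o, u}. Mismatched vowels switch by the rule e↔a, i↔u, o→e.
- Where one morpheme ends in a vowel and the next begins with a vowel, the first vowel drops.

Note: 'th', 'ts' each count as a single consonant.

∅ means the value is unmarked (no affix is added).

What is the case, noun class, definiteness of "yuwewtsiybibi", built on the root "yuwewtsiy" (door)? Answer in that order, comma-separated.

genitive, class II, definite

Segment: yuwewtsiy-bu-bi.
case: -bu → genitive.
noun class: -bi → class II.
definiteness: ∅ → definite.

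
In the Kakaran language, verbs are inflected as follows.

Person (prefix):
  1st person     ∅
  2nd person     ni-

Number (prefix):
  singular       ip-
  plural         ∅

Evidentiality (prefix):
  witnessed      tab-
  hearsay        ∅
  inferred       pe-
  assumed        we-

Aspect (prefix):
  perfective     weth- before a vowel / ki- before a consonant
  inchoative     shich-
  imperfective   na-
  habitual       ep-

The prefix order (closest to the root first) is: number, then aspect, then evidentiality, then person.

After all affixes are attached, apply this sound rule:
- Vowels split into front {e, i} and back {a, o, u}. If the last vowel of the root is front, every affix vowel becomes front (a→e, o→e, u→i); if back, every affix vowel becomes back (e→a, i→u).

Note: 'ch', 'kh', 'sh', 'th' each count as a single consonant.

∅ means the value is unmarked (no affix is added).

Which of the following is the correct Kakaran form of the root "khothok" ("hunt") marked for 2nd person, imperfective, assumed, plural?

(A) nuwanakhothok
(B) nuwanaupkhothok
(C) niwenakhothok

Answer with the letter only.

A

number = plural: zero marking, form stays khothok.
Attach aspect imperfective na- → nakhothok.
Attach evidentiality assumed we- → wenakhothok.
Attach person 2nd person ni- → niwenakhothok.
Apply vowel harmony: niwenakhothok → nuwanakhothok.
So the correct form is nuwanakhothok, option (A).
(C) niwenakhothok is wrong: it fails to apply the sound rule(s).
(B) nuwanaupkhothok is wrong: it uses singular instead of plural for number.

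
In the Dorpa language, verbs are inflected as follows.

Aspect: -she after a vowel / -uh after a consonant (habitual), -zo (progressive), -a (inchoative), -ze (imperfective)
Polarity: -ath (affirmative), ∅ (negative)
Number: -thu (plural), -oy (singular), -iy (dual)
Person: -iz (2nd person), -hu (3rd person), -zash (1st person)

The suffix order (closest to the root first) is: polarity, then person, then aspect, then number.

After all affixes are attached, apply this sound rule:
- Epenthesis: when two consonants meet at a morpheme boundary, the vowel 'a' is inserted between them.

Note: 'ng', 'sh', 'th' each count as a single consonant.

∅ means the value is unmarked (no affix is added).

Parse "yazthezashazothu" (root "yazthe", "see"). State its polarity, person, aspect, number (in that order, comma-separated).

Segment: yazthe-zash-zo-thu.
polarity: ∅ → negative.
person: -zash → 1st person.
aspect: -zo → progressive.
number: -thu → plural.

negative, 1st person, progressive, plural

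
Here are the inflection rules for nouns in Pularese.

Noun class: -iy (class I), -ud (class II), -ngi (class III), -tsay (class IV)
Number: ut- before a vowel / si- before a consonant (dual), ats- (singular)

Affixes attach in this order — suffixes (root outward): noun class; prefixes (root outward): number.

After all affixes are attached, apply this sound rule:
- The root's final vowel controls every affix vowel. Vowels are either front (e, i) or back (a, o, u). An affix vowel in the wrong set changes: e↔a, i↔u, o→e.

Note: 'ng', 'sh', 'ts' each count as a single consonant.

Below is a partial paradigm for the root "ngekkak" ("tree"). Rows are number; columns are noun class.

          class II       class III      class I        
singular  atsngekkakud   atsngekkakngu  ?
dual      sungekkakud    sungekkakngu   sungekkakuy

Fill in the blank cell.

atsngekkakuy

Attach noun class class I -iy → ngekkakiy.
Attach number singular ats- → atsngekkakiy.
Apply vowel harmony: atsngekkakiy → atsngekkakuy.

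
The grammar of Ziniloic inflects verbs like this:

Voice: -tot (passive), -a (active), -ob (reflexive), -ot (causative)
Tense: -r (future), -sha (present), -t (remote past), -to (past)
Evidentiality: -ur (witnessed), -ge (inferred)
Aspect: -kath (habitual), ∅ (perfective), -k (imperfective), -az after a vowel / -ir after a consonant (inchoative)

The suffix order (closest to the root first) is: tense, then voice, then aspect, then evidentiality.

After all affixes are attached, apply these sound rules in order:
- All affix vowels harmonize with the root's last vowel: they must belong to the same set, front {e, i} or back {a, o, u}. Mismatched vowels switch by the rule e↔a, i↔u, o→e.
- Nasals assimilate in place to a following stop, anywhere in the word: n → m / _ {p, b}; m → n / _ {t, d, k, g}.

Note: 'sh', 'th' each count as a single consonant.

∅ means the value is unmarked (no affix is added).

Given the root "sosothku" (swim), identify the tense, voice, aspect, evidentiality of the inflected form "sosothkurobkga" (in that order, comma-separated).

Segment: sosothku-r-ob-k-ge.
tense: -r → future.
voice: -ob → reflexive.
aspect: -k → imperfective.
evidentiality: -ge → inferred.

future, reflexive, imperfective, inferred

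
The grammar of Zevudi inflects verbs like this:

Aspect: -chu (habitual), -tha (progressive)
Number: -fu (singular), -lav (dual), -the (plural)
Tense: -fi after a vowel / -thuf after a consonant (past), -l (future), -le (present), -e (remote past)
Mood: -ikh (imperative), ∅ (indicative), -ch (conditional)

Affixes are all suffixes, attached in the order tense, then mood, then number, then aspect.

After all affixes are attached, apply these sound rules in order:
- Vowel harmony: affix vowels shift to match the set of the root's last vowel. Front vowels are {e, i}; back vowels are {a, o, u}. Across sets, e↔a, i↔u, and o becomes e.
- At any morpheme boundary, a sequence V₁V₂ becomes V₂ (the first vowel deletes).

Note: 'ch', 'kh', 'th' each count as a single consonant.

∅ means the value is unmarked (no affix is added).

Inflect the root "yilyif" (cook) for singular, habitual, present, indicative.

yilyiflefichi

Attach tense present -le → yilyifle.
mood = indicative: zero marking, form stays yilyifle.
Attach number singular -fu → yilyiflefu.
Attach aspect habitual -chu → yilyiflefuchu.
Apply vowel harmony: yilyiflefuchu → yilyiflefichi.
Vowel deletion: no change.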